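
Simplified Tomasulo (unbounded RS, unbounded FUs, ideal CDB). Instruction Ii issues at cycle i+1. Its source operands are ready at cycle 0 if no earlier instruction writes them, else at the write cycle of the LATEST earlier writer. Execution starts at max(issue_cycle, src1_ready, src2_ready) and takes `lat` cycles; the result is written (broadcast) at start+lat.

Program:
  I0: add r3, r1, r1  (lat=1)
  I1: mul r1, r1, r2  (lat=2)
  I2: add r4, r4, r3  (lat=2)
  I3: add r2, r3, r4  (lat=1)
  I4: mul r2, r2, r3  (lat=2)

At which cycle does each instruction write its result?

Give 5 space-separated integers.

I0 add r3: issue@1 deps=(None,None) exec_start@1 write@2
I1 mul r1: issue@2 deps=(None,None) exec_start@2 write@4
I2 add r4: issue@3 deps=(None,0) exec_start@3 write@5
I3 add r2: issue@4 deps=(0,2) exec_start@5 write@6
I4 mul r2: issue@5 deps=(3,0) exec_start@6 write@8

Answer: 2 4 5 6 8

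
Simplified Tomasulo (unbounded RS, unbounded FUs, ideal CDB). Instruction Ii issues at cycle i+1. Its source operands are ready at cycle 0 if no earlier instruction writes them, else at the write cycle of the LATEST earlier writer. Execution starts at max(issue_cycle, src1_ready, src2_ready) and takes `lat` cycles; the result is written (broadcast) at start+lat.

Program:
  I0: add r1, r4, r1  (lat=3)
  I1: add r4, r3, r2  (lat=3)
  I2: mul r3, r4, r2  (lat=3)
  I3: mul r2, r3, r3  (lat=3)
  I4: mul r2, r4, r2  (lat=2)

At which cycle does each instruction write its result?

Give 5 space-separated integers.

I0 add r1: issue@1 deps=(None,None) exec_start@1 write@4
I1 add r4: issue@2 deps=(None,None) exec_start@2 write@5
I2 mul r3: issue@3 deps=(1,None) exec_start@5 write@8
I3 mul r2: issue@4 deps=(2,2) exec_start@8 write@11
I4 mul r2: issue@5 deps=(1,3) exec_start@11 write@13

Answer: 4 5 8 11 13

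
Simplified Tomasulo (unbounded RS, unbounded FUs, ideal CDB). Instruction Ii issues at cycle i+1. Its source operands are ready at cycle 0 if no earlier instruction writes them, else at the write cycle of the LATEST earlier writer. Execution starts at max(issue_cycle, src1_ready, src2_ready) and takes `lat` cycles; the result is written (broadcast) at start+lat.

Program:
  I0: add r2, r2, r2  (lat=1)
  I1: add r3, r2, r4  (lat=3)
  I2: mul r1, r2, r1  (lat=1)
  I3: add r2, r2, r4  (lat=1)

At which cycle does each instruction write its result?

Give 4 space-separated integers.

Answer: 2 5 4 5

Derivation:
I0 add r2: issue@1 deps=(None,None) exec_start@1 write@2
I1 add r3: issue@2 deps=(0,None) exec_start@2 write@5
I2 mul r1: issue@3 deps=(0,None) exec_start@3 write@4
I3 add r2: issue@4 deps=(0,None) exec_start@4 write@5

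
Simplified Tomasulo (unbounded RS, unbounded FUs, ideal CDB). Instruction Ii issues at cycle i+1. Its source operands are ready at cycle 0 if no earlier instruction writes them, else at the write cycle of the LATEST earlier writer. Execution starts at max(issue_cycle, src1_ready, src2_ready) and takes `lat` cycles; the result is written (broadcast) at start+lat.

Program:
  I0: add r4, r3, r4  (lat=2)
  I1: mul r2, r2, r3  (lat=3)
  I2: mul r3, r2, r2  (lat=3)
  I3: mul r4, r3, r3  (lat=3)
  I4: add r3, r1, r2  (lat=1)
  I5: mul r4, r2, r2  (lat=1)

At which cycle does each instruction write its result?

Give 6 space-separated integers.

Answer: 3 5 8 11 6 7

Derivation:
I0 add r4: issue@1 deps=(None,None) exec_start@1 write@3
I1 mul r2: issue@2 deps=(None,None) exec_start@2 write@5
I2 mul r3: issue@3 deps=(1,1) exec_start@5 write@8
I3 mul r4: issue@4 deps=(2,2) exec_start@8 write@11
I4 add r3: issue@5 deps=(None,1) exec_start@5 write@6
I5 mul r4: issue@6 deps=(1,1) exec_start@6 write@7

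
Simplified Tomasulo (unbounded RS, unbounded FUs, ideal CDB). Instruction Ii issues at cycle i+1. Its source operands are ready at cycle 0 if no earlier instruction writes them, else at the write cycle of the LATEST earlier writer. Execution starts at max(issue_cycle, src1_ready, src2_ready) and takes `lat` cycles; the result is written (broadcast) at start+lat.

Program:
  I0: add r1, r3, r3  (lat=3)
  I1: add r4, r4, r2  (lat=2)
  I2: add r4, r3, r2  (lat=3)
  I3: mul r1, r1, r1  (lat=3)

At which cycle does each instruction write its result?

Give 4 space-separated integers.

Answer: 4 4 6 7

Derivation:
I0 add r1: issue@1 deps=(None,None) exec_start@1 write@4
I1 add r4: issue@2 deps=(None,None) exec_start@2 write@4
I2 add r4: issue@3 deps=(None,None) exec_start@3 write@6
I3 mul r1: issue@4 deps=(0,0) exec_start@4 write@7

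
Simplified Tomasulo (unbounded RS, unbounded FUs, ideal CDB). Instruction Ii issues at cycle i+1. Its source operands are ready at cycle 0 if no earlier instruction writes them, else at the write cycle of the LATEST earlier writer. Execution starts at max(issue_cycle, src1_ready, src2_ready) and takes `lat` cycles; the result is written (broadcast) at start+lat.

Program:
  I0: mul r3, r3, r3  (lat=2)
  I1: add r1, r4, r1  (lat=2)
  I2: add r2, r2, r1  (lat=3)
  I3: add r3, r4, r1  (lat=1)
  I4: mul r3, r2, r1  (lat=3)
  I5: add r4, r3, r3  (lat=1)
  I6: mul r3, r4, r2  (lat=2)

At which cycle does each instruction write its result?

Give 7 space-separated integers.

Answer: 3 4 7 5 10 11 13

Derivation:
I0 mul r3: issue@1 deps=(None,None) exec_start@1 write@3
I1 add r1: issue@2 deps=(None,None) exec_start@2 write@4
I2 add r2: issue@3 deps=(None,1) exec_start@4 write@7
I3 add r3: issue@4 deps=(None,1) exec_start@4 write@5
I4 mul r3: issue@5 deps=(2,1) exec_start@7 write@10
I5 add r4: issue@6 deps=(4,4) exec_start@10 write@11
I6 mul r3: issue@7 deps=(5,2) exec_start@11 write@13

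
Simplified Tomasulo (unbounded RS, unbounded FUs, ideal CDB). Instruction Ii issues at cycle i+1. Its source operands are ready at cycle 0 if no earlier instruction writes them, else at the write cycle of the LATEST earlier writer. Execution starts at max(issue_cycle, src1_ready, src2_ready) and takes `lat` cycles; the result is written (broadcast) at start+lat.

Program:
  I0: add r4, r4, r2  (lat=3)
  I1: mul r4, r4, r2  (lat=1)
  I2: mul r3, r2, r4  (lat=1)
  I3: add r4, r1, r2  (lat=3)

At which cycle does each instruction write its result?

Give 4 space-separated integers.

Answer: 4 5 6 7

Derivation:
I0 add r4: issue@1 deps=(None,None) exec_start@1 write@4
I1 mul r4: issue@2 deps=(0,None) exec_start@4 write@5
I2 mul r3: issue@3 deps=(None,1) exec_start@5 write@6
I3 add r4: issue@4 deps=(None,None) exec_start@4 write@7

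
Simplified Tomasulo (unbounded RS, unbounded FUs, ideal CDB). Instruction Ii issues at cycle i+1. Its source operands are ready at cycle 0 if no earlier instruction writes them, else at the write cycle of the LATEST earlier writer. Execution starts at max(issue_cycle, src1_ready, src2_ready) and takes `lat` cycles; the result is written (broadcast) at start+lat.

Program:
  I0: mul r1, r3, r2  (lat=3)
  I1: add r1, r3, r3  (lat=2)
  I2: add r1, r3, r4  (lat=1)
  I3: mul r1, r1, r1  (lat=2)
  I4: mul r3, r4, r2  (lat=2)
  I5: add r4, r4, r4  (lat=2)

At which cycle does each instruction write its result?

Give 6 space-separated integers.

I0 mul r1: issue@1 deps=(None,None) exec_start@1 write@4
I1 add r1: issue@2 deps=(None,None) exec_start@2 write@4
I2 add r1: issue@3 deps=(None,None) exec_start@3 write@4
I3 mul r1: issue@4 deps=(2,2) exec_start@4 write@6
I4 mul r3: issue@5 deps=(None,None) exec_start@5 write@7
I5 add r4: issue@6 deps=(None,None) exec_start@6 write@8

Answer: 4 4 4 6 7 8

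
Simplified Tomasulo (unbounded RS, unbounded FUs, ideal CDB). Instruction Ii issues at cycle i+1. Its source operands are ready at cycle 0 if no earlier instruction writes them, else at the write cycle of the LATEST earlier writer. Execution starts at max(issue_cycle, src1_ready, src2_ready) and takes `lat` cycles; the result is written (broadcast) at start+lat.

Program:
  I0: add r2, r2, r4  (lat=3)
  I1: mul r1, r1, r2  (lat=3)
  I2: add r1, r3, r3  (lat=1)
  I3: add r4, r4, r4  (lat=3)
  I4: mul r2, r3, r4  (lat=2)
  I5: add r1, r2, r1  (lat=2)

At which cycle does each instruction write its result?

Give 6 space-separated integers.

Answer: 4 7 4 7 9 11

Derivation:
I0 add r2: issue@1 deps=(None,None) exec_start@1 write@4
I1 mul r1: issue@2 deps=(None,0) exec_start@4 write@7
I2 add r1: issue@3 deps=(None,None) exec_start@3 write@4
I3 add r4: issue@4 deps=(None,None) exec_start@4 write@7
I4 mul r2: issue@5 deps=(None,3) exec_start@7 write@9
I5 add r1: issue@6 deps=(4,2) exec_start@9 write@11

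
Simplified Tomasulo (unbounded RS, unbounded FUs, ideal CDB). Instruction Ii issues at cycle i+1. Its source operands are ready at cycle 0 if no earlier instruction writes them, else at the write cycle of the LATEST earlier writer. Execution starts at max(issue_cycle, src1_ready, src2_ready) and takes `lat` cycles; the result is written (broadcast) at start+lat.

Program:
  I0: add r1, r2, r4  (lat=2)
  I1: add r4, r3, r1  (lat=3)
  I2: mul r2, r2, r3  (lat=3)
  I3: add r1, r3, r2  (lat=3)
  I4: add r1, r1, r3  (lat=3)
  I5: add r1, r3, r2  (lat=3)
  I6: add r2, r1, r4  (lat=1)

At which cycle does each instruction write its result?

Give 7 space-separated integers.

Answer: 3 6 6 9 12 9 10

Derivation:
I0 add r1: issue@1 deps=(None,None) exec_start@1 write@3
I1 add r4: issue@2 deps=(None,0) exec_start@3 write@6
I2 mul r2: issue@3 deps=(None,None) exec_start@3 write@6
I3 add r1: issue@4 deps=(None,2) exec_start@6 write@9
I4 add r1: issue@5 deps=(3,None) exec_start@9 write@12
I5 add r1: issue@6 deps=(None,2) exec_start@6 write@9
I6 add r2: issue@7 deps=(5,1) exec_start@9 write@10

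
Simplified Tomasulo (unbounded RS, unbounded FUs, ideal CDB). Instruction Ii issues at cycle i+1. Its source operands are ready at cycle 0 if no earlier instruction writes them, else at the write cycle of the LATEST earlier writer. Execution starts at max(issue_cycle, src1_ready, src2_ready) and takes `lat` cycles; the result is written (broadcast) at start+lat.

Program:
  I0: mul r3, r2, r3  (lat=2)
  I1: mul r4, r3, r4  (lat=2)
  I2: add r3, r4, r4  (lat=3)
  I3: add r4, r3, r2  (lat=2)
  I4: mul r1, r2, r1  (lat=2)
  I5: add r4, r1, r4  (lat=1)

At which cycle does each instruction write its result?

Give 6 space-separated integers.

Answer: 3 5 8 10 7 11

Derivation:
I0 mul r3: issue@1 deps=(None,None) exec_start@1 write@3
I1 mul r4: issue@2 deps=(0,None) exec_start@3 write@5
I2 add r3: issue@3 deps=(1,1) exec_start@5 write@8
I3 add r4: issue@4 deps=(2,None) exec_start@8 write@10
I4 mul r1: issue@5 deps=(None,None) exec_start@5 write@7
I5 add r4: issue@6 deps=(4,3) exec_start@10 write@11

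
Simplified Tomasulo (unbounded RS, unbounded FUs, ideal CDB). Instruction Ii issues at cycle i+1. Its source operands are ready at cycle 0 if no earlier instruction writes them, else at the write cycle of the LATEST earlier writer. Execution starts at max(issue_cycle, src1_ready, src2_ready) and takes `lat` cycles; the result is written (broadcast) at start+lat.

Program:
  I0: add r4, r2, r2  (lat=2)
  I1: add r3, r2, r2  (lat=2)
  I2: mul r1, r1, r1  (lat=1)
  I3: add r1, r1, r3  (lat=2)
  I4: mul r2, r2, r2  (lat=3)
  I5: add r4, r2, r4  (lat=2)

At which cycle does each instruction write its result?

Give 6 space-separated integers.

I0 add r4: issue@1 deps=(None,None) exec_start@1 write@3
I1 add r3: issue@2 deps=(None,None) exec_start@2 write@4
I2 mul r1: issue@3 deps=(None,None) exec_start@3 write@4
I3 add r1: issue@4 deps=(2,1) exec_start@4 write@6
I4 mul r2: issue@5 deps=(None,None) exec_start@5 write@8
I5 add r4: issue@6 deps=(4,0) exec_start@8 write@10

Answer: 3 4 4 6 8 10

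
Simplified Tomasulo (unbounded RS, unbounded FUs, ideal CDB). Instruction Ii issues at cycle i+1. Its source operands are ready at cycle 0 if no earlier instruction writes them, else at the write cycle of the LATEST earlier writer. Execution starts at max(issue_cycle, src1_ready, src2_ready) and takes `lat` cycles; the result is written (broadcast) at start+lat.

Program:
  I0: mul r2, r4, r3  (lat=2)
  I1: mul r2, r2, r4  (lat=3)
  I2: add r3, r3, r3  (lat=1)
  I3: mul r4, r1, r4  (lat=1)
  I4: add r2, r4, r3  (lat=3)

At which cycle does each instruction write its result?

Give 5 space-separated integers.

Answer: 3 6 4 5 8

Derivation:
I0 mul r2: issue@1 deps=(None,None) exec_start@1 write@3
I1 mul r2: issue@2 deps=(0,None) exec_start@3 write@6
I2 add r3: issue@3 deps=(None,None) exec_start@3 write@4
I3 mul r4: issue@4 deps=(None,None) exec_start@4 write@5
I4 add r2: issue@5 deps=(3,2) exec_start@5 write@8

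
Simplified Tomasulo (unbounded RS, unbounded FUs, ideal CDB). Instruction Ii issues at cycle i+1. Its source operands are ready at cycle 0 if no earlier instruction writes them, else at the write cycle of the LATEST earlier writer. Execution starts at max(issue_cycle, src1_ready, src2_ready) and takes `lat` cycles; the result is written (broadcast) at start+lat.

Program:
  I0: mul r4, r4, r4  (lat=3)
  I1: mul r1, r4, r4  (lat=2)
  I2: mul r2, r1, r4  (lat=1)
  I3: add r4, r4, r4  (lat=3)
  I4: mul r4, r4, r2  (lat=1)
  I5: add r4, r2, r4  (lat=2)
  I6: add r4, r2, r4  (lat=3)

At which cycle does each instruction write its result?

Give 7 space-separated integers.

Answer: 4 6 7 7 8 10 13

Derivation:
I0 mul r4: issue@1 deps=(None,None) exec_start@1 write@4
I1 mul r1: issue@2 deps=(0,0) exec_start@4 write@6
I2 mul r2: issue@3 deps=(1,0) exec_start@6 write@7
I3 add r4: issue@4 deps=(0,0) exec_start@4 write@7
I4 mul r4: issue@5 deps=(3,2) exec_start@7 write@8
I5 add r4: issue@6 deps=(2,4) exec_start@8 write@10
I6 add r4: issue@7 deps=(2,5) exec_start@10 write@13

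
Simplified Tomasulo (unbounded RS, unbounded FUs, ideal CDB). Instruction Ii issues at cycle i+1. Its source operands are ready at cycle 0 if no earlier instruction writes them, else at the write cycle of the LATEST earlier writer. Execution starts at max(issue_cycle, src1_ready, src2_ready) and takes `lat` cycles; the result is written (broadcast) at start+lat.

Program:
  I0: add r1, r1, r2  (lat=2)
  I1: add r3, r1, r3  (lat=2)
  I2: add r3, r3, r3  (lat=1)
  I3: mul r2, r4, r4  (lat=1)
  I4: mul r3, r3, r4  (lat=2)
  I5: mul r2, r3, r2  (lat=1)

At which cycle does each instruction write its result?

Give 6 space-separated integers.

I0 add r1: issue@1 deps=(None,None) exec_start@1 write@3
I1 add r3: issue@2 deps=(0,None) exec_start@3 write@5
I2 add r3: issue@3 deps=(1,1) exec_start@5 write@6
I3 mul r2: issue@4 deps=(None,None) exec_start@4 write@5
I4 mul r3: issue@5 deps=(2,None) exec_start@6 write@8
I5 mul r2: issue@6 deps=(4,3) exec_start@8 write@9

Answer: 3 5 6 5 8 9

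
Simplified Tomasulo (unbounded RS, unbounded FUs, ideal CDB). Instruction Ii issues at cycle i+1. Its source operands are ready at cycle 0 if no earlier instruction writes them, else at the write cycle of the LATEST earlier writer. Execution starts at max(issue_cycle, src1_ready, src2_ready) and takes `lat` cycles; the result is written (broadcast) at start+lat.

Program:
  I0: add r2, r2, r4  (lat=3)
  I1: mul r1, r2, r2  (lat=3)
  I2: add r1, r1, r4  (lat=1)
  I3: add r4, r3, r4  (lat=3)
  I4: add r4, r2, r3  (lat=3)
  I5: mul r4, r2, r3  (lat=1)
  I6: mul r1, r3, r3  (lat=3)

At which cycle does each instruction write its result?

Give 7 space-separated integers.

Answer: 4 7 8 7 8 7 10

Derivation:
I0 add r2: issue@1 deps=(None,None) exec_start@1 write@4
I1 mul r1: issue@2 deps=(0,0) exec_start@4 write@7
I2 add r1: issue@3 deps=(1,None) exec_start@7 write@8
I3 add r4: issue@4 deps=(None,None) exec_start@4 write@7
I4 add r4: issue@5 deps=(0,None) exec_start@5 write@8
I5 mul r4: issue@6 deps=(0,None) exec_start@6 write@7
I6 mul r1: issue@7 deps=(None,None) exec_start@7 write@10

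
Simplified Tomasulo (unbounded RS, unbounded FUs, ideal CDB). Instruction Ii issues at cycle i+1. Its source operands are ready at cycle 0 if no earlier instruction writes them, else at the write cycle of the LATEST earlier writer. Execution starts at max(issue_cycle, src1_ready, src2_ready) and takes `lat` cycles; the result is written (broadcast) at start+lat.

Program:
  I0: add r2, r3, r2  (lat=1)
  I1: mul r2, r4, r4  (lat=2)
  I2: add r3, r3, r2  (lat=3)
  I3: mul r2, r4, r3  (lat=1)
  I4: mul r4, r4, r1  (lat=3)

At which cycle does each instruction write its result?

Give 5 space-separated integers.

I0 add r2: issue@1 deps=(None,None) exec_start@1 write@2
I1 mul r2: issue@2 deps=(None,None) exec_start@2 write@4
I2 add r3: issue@3 deps=(None,1) exec_start@4 write@7
I3 mul r2: issue@4 deps=(None,2) exec_start@7 write@8
I4 mul r4: issue@5 deps=(None,None) exec_start@5 write@8

Answer: 2 4 7 8 8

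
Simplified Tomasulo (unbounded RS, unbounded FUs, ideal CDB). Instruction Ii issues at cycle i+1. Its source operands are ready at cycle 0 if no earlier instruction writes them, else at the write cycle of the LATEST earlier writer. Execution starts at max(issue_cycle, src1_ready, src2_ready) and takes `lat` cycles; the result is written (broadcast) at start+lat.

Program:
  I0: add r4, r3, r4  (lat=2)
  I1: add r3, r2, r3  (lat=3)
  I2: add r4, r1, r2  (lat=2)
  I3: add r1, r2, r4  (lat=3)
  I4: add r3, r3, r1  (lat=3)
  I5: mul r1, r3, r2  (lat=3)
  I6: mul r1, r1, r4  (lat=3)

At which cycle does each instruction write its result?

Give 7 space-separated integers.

I0 add r4: issue@1 deps=(None,None) exec_start@1 write@3
I1 add r3: issue@2 deps=(None,None) exec_start@2 write@5
I2 add r4: issue@3 deps=(None,None) exec_start@3 write@5
I3 add r1: issue@4 deps=(None,2) exec_start@5 write@8
I4 add r3: issue@5 deps=(1,3) exec_start@8 write@11
I5 mul r1: issue@6 deps=(4,None) exec_start@11 write@14
I6 mul r1: issue@7 deps=(5,2) exec_start@14 write@17

Answer: 3 5 5 8 11 14 17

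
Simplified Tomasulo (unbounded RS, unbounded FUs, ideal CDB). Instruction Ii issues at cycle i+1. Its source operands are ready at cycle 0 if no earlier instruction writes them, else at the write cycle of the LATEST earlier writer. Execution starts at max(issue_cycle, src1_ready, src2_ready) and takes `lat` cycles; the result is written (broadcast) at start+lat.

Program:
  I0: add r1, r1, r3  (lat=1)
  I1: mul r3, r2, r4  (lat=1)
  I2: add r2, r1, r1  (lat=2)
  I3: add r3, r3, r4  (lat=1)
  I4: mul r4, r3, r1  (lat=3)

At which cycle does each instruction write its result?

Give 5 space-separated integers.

Answer: 2 3 5 5 8

Derivation:
I0 add r1: issue@1 deps=(None,None) exec_start@1 write@2
I1 mul r3: issue@2 deps=(None,None) exec_start@2 write@3
I2 add r2: issue@3 deps=(0,0) exec_start@3 write@5
I3 add r3: issue@4 deps=(1,None) exec_start@4 write@5
I4 mul r4: issue@5 deps=(3,0) exec_start@5 write@8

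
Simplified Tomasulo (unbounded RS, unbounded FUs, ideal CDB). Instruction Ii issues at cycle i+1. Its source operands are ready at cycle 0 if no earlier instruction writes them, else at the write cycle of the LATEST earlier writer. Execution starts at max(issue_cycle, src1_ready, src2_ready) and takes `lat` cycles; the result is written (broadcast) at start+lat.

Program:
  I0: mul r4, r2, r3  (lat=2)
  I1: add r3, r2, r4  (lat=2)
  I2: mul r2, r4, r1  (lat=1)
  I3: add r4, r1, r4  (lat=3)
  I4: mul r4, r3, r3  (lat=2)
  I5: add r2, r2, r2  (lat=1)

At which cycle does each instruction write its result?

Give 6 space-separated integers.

I0 mul r4: issue@1 deps=(None,None) exec_start@1 write@3
I1 add r3: issue@2 deps=(None,0) exec_start@3 write@5
I2 mul r2: issue@3 deps=(0,None) exec_start@3 write@4
I3 add r4: issue@4 deps=(None,0) exec_start@4 write@7
I4 mul r4: issue@5 deps=(1,1) exec_start@5 write@7
I5 add r2: issue@6 deps=(2,2) exec_start@6 write@7

Answer: 3 5 4 7 7 7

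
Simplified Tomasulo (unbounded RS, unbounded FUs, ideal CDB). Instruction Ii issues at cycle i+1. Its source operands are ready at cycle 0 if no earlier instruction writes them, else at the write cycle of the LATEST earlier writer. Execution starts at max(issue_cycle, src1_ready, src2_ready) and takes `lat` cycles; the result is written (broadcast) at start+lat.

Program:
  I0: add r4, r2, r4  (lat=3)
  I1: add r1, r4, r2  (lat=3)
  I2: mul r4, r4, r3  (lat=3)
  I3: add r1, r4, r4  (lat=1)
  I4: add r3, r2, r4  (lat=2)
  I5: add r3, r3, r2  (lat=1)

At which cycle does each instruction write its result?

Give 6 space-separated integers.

Answer: 4 7 7 8 9 10

Derivation:
I0 add r4: issue@1 deps=(None,None) exec_start@1 write@4
I1 add r1: issue@2 deps=(0,None) exec_start@4 write@7
I2 mul r4: issue@3 deps=(0,None) exec_start@4 write@7
I3 add r1: issue@4 deps=(2,2) exec_start@7 write@8
I4 add r3: issue@5 deps=(None,2) exec_start@7 write@9
I5 add r3: issue@6 deps=(4,None) exec_start@9 write@10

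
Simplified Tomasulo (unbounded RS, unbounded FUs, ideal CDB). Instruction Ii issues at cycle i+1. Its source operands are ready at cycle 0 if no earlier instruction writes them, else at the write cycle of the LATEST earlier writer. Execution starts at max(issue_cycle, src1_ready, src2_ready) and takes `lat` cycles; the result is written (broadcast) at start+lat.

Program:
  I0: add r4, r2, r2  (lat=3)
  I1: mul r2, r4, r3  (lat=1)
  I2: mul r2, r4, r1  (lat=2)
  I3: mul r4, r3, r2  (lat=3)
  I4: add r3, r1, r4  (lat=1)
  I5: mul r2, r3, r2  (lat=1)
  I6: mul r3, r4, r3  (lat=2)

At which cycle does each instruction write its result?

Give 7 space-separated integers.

Answer: 4 5 6 9 10 11 12

Derivation:
I0 add r4: issue@1 deps=(None,None) exec_start@1 write@4
I1 mul r2: issue@2 deps=(0,None) exec_start@4 write@5
I2 mul r2: issue@3 deps=(0,None) exec_start@4 write@6
I3 mul r4: issue@4 deps=(None,2) exec_start@6 write@9
I4 add r3: issue@5 deps=(None,3) exec_start@9 write@10
I5 mul r2: issue@6 deps=(4,2) exec_start@10 write@11
I6 mul r3: issue@7 deps=(3,4) exec_start@10 write@12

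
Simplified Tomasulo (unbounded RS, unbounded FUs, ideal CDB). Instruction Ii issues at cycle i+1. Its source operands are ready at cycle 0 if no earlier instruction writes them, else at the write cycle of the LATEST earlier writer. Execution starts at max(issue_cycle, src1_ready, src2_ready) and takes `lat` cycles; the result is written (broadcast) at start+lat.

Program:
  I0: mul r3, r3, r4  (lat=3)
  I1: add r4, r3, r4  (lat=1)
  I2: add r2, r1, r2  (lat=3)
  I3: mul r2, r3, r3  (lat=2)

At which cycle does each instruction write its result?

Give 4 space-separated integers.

I0 mul r3: issue@1 deps=(None,None) exec_start@1 write@4
I1 add r4: issue@2 deps=(0,None) exec_start@4 write@5
I2 add r2: issue@3 deps=(None,None) exec_start@3 write@6
I3 mul r2: issue@4 deps=(0,0) exec_start@4 write@6

Answer: 4 5 6 6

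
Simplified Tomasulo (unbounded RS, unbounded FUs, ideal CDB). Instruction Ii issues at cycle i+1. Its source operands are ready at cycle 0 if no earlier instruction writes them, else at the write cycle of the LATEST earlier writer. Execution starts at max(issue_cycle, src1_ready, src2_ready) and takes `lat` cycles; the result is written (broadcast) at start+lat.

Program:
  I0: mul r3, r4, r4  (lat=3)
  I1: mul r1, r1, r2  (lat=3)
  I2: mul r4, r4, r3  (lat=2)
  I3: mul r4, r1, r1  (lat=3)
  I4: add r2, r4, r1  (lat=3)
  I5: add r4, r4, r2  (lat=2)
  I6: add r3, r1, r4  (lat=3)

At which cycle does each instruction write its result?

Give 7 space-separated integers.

I0 mul r3: issue@1 deps=(None,None) exec_start@1 write@4
I1 mul r1: issue@2 deps=(None,None) exec_start@2 write@5
I2 mul r4: issue@3 deps=(None,0) exec_start@4 write@6
I3 mul r4: issue@4 deps=(1,1) exec_start@5 write@8
I4 add r2: issue@5 deps=(3,1) exec_start@8 write@11
I5 add r4: issue@6 deps=(3,4) exec_start@11 write@13
I6 add r3: issue@7 deps=(1,5) exec_start@13 write@16

Answer: 4 5 6 8 11 13 16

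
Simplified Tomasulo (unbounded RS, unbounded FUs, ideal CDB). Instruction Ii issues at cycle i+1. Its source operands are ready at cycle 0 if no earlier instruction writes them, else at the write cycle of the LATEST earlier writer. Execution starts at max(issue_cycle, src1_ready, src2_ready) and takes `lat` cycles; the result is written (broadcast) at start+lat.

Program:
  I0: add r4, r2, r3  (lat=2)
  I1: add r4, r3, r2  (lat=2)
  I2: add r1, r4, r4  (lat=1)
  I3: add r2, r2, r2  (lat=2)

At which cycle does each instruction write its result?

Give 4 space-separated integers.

Answer: 3 4 5 6

Derivation:
I0 add r4: issue@1 deps=(None,None) exec_start@1 write@3
I1 add r4: issue@2 deps=(None,None) exec_start@2 write@4
I2 add r1: issue@3 deps=(1,1) exec_start@4 write@5
I3 add r2: issue@4 deps=(None,None) exec_start@4 write@6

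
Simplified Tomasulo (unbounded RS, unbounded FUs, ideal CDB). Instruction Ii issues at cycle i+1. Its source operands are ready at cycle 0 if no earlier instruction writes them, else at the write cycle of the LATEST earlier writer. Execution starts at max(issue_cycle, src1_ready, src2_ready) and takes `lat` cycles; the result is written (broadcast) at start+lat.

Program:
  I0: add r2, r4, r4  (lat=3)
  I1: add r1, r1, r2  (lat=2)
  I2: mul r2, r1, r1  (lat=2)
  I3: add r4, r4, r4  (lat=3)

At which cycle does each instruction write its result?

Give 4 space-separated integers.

Answer: 4 6 8 7

Derivation:
I0 add r2: issue@1 deps=(None,None) exec_start@1 write@4
I1 add r1: issue@2 deps=(None,0) exec_start@4 write@6
I2 mul r2: issue@3 deps=(1,1) exec_start@6 write@8
I3 add r4: issue@4 deps=(None,None) exec_start@4 write@7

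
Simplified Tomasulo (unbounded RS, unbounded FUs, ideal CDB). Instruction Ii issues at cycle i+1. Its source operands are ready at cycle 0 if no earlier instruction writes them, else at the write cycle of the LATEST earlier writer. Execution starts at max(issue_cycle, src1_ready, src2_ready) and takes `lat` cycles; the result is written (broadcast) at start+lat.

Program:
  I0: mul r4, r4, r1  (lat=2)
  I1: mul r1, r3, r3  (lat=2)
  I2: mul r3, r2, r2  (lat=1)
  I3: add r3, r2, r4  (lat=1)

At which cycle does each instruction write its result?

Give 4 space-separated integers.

Answer: 3 4 4 5

Derivation:
I0 mul r4: issue@1 deps=(None,None) exec_start@1 write@3
I1 mul r1: issue@2 deps=(None,None) exec_start@2 write@4
I2 mul r3: issue@3 deps=(None,None) exec_start@3 write@4
I3 add r3: issue@4 deps=(None,0) exec_start@4 write@5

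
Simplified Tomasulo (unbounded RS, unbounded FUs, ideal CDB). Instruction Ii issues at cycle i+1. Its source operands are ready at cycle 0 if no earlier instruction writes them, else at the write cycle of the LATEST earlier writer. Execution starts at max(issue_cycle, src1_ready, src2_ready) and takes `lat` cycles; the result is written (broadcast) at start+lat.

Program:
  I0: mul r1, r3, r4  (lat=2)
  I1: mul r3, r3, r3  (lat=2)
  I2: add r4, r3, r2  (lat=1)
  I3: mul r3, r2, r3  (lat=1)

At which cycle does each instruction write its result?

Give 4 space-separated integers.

I0 mul r1: issue@1 deps=(None,None) exec_start@1 write@3
I1 mul r3: issue@2 deps=(None,None) exec_start@2 write@4
I2 add r4: issue@3 deps=(1,None) exec_start@4 write@5
I3 mul r3: issue@4 deps=(None,1) exec_start@4 write@5

Answer: 3 4 5 5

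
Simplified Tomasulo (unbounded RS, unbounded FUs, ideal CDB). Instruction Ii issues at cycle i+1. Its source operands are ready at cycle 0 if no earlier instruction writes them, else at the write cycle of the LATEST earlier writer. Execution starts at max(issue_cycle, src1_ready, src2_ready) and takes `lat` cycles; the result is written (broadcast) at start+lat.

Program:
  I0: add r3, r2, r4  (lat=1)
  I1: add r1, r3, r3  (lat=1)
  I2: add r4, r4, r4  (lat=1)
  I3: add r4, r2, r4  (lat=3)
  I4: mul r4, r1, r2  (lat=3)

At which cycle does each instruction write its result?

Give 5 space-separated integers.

Answer: 2 3 4 7 8

Derivation:
I0 add r3: issue@1 deps=(None,None) exec_start@1 write@2
I1 add r1: issue@2 deps=(0,0) exec_start@2 write@3
I2 add r4: issue@3 deps=(None,None) exec_start@3 write@4
I3 add r4: issue@4 deps=(None,2) exec_start@4 write@7
I4 mul r4: issue@5 deps=(1,None) exec_start@5 write@8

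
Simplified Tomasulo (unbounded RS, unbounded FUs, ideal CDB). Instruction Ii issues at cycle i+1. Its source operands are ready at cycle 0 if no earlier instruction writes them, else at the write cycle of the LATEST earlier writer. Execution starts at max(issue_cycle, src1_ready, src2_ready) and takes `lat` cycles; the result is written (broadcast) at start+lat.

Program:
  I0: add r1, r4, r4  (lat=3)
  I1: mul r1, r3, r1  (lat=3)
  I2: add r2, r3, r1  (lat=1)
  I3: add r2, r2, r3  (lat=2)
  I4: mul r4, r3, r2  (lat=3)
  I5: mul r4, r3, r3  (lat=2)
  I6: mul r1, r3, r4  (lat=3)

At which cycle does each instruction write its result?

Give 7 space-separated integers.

Answer: 4 7 8 10 13 8 11

Derivation:
I0 add r1: issue@1 deps=(None,None) exec_start@1 write@4
I1 mul r1: issue@2 deps=(None,0) exec_start@4 write@7
I2 add r2: issue@3 deps=(None,1) exec_start@7 write@8
I3 add r2: issue@4 deps=(2,None) exec_start@8 write@10
I4 mul r4: issue@5 deps=(None,3) exec_start@10 write@13
I5 mul r4: issue@6 deps=(None,None) exec_start@6 write@8
I6 mul r1: issue@7 deps=(None,5) exec_start@8 write@11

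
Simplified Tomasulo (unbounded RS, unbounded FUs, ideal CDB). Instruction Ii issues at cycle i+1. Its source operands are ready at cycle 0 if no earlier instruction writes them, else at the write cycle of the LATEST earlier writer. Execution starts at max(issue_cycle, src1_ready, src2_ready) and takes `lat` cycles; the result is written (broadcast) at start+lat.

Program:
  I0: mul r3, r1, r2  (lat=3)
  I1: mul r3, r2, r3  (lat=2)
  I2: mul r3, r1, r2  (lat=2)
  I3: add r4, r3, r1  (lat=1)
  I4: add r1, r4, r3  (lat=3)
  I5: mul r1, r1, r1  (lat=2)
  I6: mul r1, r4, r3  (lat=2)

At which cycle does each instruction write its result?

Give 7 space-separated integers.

I0 mul r3: issue@1 deps=(None,None) exec_start@1 write@4
I1 mul r3: issue@2 deps=(None,0) exec_start@4 write@6
I2 mul r3: issue@3 deps=(None,None) exec_start@3 write@5
I3 add r4: issue@4 deps=(2,None) exec_start@5 write@6
I4 add r1: issue@5 deps=(3,2) exec_start@6 write@9
I5 mul r1: issue@6 deps=(4,4) exec_start@9 write@11
I6 mul r1: issue@7 deps=(3,2) exec_start@7 write@9

Answer: 4 6 5 6 9 11 9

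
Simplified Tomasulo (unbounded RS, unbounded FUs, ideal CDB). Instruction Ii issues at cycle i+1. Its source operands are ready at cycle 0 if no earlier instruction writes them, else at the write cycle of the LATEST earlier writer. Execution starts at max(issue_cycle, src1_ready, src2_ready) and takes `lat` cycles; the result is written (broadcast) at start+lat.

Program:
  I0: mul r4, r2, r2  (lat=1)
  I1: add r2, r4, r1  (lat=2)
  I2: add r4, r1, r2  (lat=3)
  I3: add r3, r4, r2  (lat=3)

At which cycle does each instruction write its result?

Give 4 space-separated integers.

Answer: 2 4 7 10

Derivation:
I0 mul r4: issue@1 deps=(None,None) exec_start@1 write@2
I1 add r2: issue@2 deps=(0,None) exec_start@2 write@4
I2 add r4: issue@3 deps=(None,1) exec_start@4 write@7
I3 add r3: issue@4 deps=(2,1) exec_start@7 write@10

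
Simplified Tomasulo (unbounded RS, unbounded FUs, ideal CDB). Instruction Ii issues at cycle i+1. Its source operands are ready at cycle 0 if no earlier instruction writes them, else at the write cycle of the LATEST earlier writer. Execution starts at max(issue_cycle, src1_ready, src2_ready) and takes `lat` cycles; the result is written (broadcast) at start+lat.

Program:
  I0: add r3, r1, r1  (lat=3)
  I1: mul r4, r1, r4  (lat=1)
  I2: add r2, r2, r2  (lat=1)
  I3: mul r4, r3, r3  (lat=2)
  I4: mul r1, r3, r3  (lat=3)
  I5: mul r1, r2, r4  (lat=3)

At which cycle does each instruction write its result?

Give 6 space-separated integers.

Answer: 4 3 4 6 8 9

Derivation:
I0 add r3: issue@1 deps=(None,None) exec_start@1 write@4
I1 mul r4: issue@2 deps=(None,None) exec_start@2 write@3
I2 add r2: issue@3 deps=(None,None) exec_start@3 write@4
I3 mul r4: issue@4 deps=(0,0) exec_start@4 write@6
I4 mul r1: issue@5 deps=(0,0) exec_start@5 write@8
I5 mul r1: issue@6 deps=(2,3) exec_start@6 write@9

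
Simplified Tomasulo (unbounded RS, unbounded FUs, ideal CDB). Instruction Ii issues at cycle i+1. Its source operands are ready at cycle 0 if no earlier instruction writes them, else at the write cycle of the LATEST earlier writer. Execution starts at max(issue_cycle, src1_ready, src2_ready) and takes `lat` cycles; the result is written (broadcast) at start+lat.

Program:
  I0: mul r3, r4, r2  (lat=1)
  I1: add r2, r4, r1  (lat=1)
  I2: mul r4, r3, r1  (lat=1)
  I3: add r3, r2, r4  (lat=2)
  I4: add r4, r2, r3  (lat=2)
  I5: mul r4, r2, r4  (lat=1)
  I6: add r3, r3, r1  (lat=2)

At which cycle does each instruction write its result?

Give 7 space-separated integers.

I0 mul r3: issue@1 deps=(None,None) exec_start@1 write@2
I1 add r2: issue@2 deps=(None,None) exec_start@2 write@3
I2 mul r4: issue@3 deps=(0,None) exec_start@3 write@4
I3 add r3: issue@4 deps=(1,2) exec_start@4 write@6
I4 add r4: issue@5 deps=(1,3) exec_start@6 write@8
I5 mul r4: issue@6 deps=(1,4) exec_start@8 write@9
I6 add r3: issue@7 deps=(3,None) exec_start@7 write@9

Answer: 2 3 4 6 8 9 9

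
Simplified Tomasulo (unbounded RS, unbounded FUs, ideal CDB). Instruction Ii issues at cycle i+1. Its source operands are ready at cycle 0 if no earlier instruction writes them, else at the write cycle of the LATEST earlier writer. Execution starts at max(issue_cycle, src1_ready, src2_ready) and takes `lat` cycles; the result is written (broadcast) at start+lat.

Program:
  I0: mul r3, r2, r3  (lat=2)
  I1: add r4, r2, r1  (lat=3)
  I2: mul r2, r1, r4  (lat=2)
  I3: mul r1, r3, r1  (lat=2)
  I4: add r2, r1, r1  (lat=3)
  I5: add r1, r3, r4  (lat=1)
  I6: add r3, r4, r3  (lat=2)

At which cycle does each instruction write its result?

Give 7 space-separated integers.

Answer: 3 5 7 6 9 7 9

Derivation:
I0 mul r3: issue@1 deps=(None,None) exec_start@1 write@3
I1 add r4: issue@2 deps=(None,None) exec_start@2 write@5
I2 mul r2: issue@3 deps=(None,1) exec_start@5 write@7
I3 mul r1: issue@4 deps=(0,None) exec_start@4 write@6
I4 add r2: issue@5 deps=(3,3) exec_start@6 write@9
I5 add r1: issue@6 deps=(0,1) exec_start@6 write@7
I6 add r3: issue@7 deps=(1,0) exec_start@7 write@9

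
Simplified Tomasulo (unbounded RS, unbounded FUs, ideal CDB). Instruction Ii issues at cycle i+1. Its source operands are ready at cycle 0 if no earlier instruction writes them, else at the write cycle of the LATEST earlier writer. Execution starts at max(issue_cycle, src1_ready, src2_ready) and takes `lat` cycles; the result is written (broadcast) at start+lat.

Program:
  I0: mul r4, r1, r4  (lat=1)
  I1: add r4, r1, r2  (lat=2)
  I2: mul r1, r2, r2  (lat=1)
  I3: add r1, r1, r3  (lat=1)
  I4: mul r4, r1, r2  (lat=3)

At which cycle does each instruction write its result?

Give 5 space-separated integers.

Answer: 2 4 4 5 8

Derivation:
I0 mul r4: issue@1 deps=(None,None) exec_start@1 write@2
I1 add r4: issue@2 deps=(None,None) exec_start@2 write@4
I2 mul r1: issue@3 deps=(None,None) exec_start@3 write@4
I3 add r1: issue@4 deps=(2,None) exec_start@4 write@5
I4 mul r4: issue@5 deps=(3,None) exec_start@5 write@8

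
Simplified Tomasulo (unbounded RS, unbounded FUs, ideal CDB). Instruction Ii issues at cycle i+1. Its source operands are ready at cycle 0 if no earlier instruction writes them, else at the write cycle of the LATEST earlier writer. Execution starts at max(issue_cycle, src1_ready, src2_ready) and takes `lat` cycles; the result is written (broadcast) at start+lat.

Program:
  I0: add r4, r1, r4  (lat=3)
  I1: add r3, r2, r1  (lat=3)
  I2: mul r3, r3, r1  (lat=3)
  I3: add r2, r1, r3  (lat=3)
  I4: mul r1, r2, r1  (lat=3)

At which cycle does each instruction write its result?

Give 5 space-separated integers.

Answer: 4 5 8 11 14

Derivation:
I0 add r4: issue@1 deps=(None,None) exec_start@1 write@4
I1 add r3: issue@2 deps=(None,None) exec_start@2 write@5
I2 mul r3: issue@3 deps=(1,None) exec_start@5 write@8
I3 add r2: issue@4 deps=(None,2) exec_start@8 write@11
I4 mul r1: issue@5 deps=(3,None) exec_start@11 write@14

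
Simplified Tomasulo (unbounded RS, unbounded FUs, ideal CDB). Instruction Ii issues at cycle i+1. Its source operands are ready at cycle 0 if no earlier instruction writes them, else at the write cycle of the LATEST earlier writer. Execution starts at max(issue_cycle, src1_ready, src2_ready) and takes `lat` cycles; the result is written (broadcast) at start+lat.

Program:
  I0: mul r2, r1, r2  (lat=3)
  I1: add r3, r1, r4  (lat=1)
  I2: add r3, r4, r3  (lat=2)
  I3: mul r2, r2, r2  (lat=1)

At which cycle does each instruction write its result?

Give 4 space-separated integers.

I0 mul r2: issue@1 deps=(None,None) exec_start@1 write@4
I1 add r3: issue@2 deps=(None,None) exec_start@2 write@3
I2 add r3: issue@3 deps=(None,1) exec_start@3 write@5
I3 mul r2: issue@4 deps=(0,0) exec_start@4 write@5

Answer: 4 3 5 5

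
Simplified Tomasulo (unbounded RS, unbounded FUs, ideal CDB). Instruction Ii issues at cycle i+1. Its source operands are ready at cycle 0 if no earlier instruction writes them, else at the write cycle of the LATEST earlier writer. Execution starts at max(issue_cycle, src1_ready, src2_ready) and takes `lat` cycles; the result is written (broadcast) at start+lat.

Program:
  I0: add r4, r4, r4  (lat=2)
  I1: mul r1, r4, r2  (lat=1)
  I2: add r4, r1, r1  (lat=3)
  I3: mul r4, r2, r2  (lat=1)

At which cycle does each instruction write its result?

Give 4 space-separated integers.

Answer: 3 4 7 5

Derivation:
I0 add r4: issue@1 deps=(None,None) exec_start@1 write@3
I1 mul r1: issue@2 deps=(0,None) exec_start@3 write@4
I2 add r4: issue@3 deps=(1,1) exec_start@4 write@7
I3 mul r4: issue@4 deps=(None,None) exec_start@4 write@5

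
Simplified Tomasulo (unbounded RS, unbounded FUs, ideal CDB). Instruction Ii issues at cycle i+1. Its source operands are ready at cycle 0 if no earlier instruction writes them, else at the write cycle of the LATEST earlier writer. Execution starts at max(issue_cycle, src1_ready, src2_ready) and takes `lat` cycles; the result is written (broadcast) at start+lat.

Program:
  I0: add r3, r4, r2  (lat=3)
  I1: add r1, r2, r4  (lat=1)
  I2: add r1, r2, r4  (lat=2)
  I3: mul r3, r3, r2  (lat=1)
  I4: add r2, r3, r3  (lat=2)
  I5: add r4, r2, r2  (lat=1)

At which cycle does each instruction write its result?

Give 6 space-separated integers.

Answer: 4 3 5 5 7 8

Derivation:
I0 add r3: issue@1 deps=(None,None) exec_start@1 write@4
I1 add r1: issue@2 deps=(None,None) exec_start@2 write@3
I2 add r1: issue@3 deps=(None,None) exec_start@3 write@5
I3 mul r3: issue@4 deps=(0,None) exec_start@4 write@5
I4 add r2: issue@5 deps=(3,3) exec_start@5 write@7
I5 add r4: issue@6 deps=(4,4) exec_start@7 write@8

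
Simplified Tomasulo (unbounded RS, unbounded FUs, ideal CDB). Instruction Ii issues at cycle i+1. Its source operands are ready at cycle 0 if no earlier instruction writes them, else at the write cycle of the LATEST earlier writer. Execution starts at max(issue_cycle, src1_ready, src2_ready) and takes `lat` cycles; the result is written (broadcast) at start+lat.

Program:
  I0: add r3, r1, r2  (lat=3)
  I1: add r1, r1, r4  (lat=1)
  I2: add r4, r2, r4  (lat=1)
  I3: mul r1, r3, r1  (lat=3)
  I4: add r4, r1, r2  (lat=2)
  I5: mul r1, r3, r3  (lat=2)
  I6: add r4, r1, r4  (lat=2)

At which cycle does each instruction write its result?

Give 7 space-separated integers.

Answer: 4 3 4 7 9 8 11

Derivation:
I0 add r3: issue@1 deps=(None,None) exec_start@1 write@4
I1 add r1: issue@2 deps=(None,None) exec_start@2 write@3
I2 add r4: issue@3 deps=(None,None) exec_start@3 write@4
I3 mul r1: issue@4 deps=(0,1) exec_start@4 write@7
I4 add r4: issue@5 deps=(3,None) exec_start@7 write@9
I5 mul r1: issue@6 deps=(0,0) exec_start@6 write@8
I6 add r4: issue@7 deps=(5,4) exec_start@9 write@11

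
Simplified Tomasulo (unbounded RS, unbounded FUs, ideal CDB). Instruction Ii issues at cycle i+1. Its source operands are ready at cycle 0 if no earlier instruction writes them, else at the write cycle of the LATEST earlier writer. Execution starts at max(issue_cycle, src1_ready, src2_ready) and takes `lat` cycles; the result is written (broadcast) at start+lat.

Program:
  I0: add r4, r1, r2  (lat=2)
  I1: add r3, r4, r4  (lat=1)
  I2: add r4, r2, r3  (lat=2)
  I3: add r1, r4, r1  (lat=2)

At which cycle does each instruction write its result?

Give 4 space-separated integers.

I0 add r4: issue@1 deps=(None,None) exec_start@1 write@3
I1 add r3: issue@2 deps=(0,0) exec_start@3 write@4
I2 add r4: issue@3 deps=(None,1) exec_start@4 write@6
I3 add r1: issue@4 deps=(2,None) exec_start@6 write@8

Answer: 3 4 6 8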